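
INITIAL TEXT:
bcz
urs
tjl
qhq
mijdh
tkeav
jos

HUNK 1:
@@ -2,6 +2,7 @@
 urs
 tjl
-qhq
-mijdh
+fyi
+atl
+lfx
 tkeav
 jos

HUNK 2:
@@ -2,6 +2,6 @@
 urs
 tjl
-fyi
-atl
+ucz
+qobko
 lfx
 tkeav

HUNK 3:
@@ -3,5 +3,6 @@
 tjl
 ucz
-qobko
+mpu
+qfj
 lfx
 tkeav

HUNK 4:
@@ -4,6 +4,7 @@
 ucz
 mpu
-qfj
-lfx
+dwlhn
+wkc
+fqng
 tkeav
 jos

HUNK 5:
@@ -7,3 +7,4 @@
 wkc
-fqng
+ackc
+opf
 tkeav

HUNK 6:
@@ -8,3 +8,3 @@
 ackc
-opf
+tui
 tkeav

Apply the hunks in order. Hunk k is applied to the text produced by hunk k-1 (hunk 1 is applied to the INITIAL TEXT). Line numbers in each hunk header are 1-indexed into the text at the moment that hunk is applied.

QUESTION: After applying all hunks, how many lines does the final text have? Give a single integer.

Answer: 11

Derivation:
Hunk 1: at line 2 remove [qhq,mijdh] add [fyi,atl,lfx] -> 8 lines: bcz urs tjl fyi atl lfx tkeav jos
Hunk 2: at line 2 remove [fyi,atl] add [ucz,qobko] -> 8 lines: bcz urs tjl ucz qobko lfx tkeav jos
Hunk 3: at line 3 remove [qobko] add [mpu,qfj] -> 9 lines: bcz urs tjl ucz mpu qfj lfx tkeav jos
Hunk 4: at line 4 remove [qfj,lfx] add [dwlhn,wkc,fqng] -> 10 lines: bcz urs tjl ucz mpu dwlhn wkc fqng tkeav jos
Hunk 5: at line 7 remove [fqng] add [ackc,opf] -> 11 lines: bcz urs tjl ucz mpu dwlhn wkc ackc opf tkeav jos
Hunk 6: at line 8 remove [opf] add [tui] -> 11 lines: bcz urs tjl ucz mpu dwlhn wkc ackc tui tkeav jos
Final line count: 11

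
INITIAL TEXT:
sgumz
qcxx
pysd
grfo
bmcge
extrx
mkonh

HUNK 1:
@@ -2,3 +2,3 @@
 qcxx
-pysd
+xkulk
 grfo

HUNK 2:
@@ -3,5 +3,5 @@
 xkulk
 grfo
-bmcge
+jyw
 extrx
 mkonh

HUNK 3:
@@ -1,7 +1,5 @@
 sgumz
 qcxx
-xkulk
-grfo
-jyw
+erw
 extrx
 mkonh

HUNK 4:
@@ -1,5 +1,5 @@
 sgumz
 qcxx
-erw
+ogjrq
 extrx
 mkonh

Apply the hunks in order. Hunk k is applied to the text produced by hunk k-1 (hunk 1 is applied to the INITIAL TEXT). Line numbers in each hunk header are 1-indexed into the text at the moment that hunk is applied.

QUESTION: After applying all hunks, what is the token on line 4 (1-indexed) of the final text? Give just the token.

Hunk 1: at line 2 remove [pysd] add [xkulk] -> 7 lines: sgumz qcxx xkulk grfo bmcge extrx mkonh
Hunk 2: at line 3 remove [bmcge] add [jyw] -> 7 lines: sgumz qcxx xkulk grfo jyw extrx mkonh
Hunk 3: at line 1 remove [xkulk,grfo,jyw] add [erw] -> 5 lines: sgumz qcxx erw extrx mkonh
Hunk 4: at line 1 remove [erw] add [ogjrq] -> 5 lines: sgumz qcxx ogjrq extrx mkonh
Final line 4: extrx

Answer: extrx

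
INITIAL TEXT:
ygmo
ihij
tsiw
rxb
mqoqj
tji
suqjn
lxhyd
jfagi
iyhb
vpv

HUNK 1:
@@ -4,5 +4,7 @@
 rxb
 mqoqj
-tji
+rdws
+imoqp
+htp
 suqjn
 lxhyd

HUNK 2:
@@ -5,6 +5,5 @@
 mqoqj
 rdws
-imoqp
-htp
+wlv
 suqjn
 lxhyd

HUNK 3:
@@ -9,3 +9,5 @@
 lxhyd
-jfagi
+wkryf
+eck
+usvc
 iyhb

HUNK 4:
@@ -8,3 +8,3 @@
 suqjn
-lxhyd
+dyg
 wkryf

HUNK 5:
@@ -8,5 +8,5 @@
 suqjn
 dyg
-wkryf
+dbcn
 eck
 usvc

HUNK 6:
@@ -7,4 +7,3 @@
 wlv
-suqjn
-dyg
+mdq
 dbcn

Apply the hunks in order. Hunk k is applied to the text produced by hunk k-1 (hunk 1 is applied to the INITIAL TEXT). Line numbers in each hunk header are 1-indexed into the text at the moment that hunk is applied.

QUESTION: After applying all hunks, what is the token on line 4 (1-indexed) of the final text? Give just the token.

Hunk 1: at line 4 remove [tji] add [rdws,imoqp,htp] -> 13 lines: ygmo ihij tsiw rxb mqoqj rdws imoqp htp suqjn lxhyd jfagi iyhb vpv
Hunk 2: at line 5 remove [imoqp,htp] add [wlv] -> 12 lines: ygmo ihij tsiw rxb mqoqj rdws wlv suqjn lxhyd jfagi iyhb vpv
Hunk 3: at line 9 remove [jfagi] add [wkryf,eck,usvc] -> 14 lines: ygmo ihij tsiw rxb mqoqj rdws wlv suqjn lxhyd wkryf eck usvc iyhb vpv
Hunk 4: at line 8 remove [lxhyd] add [dyg] -> 14 lines: ygmo ihij tsiw rxb mqoqj rdws wlv suqjn dyg wkryf eck usvc iyhb vpv
Hunk 5: at line 8 remove [wkryf] add [dbcn] -> 14 lines: ygmo ihij tsiw rxb mqoqj rdws wlv suqjn dyg dbcn eck usvc iyhb vpv
Hunk 6: at line 7 remove [suqjn,dyg] add [mdq] -> 13 lines: ygmo ihij tsiw rxb mqoqj rdws wlv mdq dbcn eck usvc iyhb vpv
Final line 4: rxb

Answer: rxb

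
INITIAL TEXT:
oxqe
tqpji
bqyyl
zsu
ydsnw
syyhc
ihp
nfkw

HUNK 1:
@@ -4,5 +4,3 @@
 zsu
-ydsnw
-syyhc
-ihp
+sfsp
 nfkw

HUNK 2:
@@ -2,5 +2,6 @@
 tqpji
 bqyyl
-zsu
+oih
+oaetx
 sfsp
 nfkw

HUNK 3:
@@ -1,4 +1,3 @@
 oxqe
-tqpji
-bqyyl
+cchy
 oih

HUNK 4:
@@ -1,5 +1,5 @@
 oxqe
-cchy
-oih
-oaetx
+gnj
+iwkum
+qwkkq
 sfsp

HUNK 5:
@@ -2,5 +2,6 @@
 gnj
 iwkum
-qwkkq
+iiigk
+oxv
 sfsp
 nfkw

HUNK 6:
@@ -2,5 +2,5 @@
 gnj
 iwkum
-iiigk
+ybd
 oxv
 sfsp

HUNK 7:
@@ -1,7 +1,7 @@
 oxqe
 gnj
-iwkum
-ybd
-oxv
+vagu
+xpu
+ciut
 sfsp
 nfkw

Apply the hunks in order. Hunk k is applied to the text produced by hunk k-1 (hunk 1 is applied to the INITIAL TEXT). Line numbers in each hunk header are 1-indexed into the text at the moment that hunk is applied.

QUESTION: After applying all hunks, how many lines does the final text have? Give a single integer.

Hunk 1: at line 4 remove [ydsnw,syyhc,ihp] add [sfsp] -> 6 lines: oxqe tqpji bqyyl zsu sfsp nfkw
Hunk 2: at line 2 remove [zsu] add [oih,oaetx] -> 7 lines: oxqe tqpji bqyyl oih oaetx sfsp nfkw
Hunk 3: at line 1 remove [tqpji,bqyyl] add [cchy] -> 6 lines: oxqe cchy oih oaetx sfsp nfkw
Hunk 4: at line 1 remove [cchy,oih,oaetx] add [gnj,iwkum,qwkkq] -> 6 lines: oxqe gnj iwkum qwkkq sfsp nfkw
Hunk 5: at line 2 remove [qwkkq] add [iiigk,oxv] -> 7 lines: oxqe gnj iwkum iiigk oxv sfsp nfkw
Hunk 6: at line 2 remove [iiigk] add [ybd] -> 7 lines: oxqe gnj iwkum ybd oxv sfsp nfkw
Hunk 7: at line 1 remove [iwkum,ybd,oxv] add [vagu,xpu,ciut] -> 7 lines: oxqe gnj vagu xpu ciut sfsp nfkw
Final line count: 7

Answer: 7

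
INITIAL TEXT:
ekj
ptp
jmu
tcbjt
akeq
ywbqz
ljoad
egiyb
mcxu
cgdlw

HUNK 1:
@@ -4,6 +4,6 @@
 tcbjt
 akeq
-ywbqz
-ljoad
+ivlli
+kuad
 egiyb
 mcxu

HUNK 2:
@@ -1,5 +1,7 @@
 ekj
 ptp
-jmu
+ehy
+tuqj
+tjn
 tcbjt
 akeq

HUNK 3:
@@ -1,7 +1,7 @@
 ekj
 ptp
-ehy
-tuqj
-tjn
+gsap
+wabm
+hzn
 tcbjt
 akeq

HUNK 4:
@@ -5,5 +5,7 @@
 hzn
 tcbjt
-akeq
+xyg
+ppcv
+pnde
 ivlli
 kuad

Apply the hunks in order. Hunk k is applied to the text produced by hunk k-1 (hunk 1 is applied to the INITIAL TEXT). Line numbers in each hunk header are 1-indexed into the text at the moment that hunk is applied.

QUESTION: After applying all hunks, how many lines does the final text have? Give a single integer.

Answer: 14

Derivation:
Hunk 1: at line 4 remove [ywbqz,ljoad] add [ivlli,kuad] -> 10 lines: ekj ptp jmu tcbjt akeq ivlli kuad egiyb mcxu cgdlw
Hunk 2: at line 1 remove [jmu] add [ehy,tuqj,tjn] -> 12 lines: ekj ptp ehy tuqj tjn tcbjt akeq ivlli kuad egiyb mcxu cgdlw
Hunk 3: at line 1 remove [ehy,tuqj,tjn] add [gsap,wabm,hzn] -> 12 lines: ekj ptp gsap wabm hzn tcbjt akeq ivlli kuad egiyb mcxu cgdlw
Hunk 4: at line 5 remove [akeq] add [xyg,ppcv,pnde] -> 14 lines: ekj ptp gsap wabm hzn tcbjt xyg ppcv pnde ivlli kuad egiyb mcxu cgdlw
Final line count: 14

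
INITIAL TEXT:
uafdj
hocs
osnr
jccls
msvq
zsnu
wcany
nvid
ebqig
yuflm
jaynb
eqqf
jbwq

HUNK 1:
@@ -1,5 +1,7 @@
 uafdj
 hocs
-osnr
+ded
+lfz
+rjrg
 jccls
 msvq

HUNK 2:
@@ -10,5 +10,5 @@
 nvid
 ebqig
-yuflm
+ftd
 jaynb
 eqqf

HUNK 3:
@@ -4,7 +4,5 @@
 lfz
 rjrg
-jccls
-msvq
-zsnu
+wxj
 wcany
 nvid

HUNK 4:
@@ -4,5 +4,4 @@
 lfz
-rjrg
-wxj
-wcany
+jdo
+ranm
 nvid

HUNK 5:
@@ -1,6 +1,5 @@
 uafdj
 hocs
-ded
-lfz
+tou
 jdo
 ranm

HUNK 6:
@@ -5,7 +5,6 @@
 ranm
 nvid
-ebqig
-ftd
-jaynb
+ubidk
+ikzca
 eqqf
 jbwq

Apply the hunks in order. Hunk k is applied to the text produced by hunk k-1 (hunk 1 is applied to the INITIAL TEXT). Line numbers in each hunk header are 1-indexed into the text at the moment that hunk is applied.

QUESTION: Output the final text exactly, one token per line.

Answer: uafdj
hocs
tou
jdo
ranm
nvid
ubidk
ikzca
eqqf
jbwq

Derivation:
Hunk 1: at line 1 remove [osnr] add [ded,lfz,rjrg] -> 15 lines: uafdj hocs ded lfz rjrg jccls msvq zsnu wcany nvid ebqig yuflm jaynb eqqf jbwq
Hunk 2: at line 10 remove [yuflm] add [ftd] -> 15 lines: uafdj hocs ded lfz rjrg jccls msvq zsnu wcany nvid ebqig ftd jaynb eqqf jbwq
Hunk 3: at line 4 remove [jccls,msvq,zsnu] add [wxj] -> 13 lines: uafdj hocs ded lfz rjrg wxj wcany nvid ebqig ftd jaynb eqqf jbwq
Hunk 4: at line 4 remove [rjrg,wxj,wcany] add [jdo,ranm] -> 12 lines: uafdj hocs ded lfz jdo ranm nvid ebqig ftd jaynb eqqf jbwq
Hunk 5: at line 1 remove [ded,lfz] add [tou] -> 11 lines: uafdj hocs tou jdo ranm nvid ebqig ftd jaynb eqqf jbwq
Hunk 6: at line 5 remove [ebqig,ftd,jaynb] add [ubidk,ikzca] -> 10 lines: uafdj hocs tou jdo ranm nvid ubidk ikzca eqqf jbwq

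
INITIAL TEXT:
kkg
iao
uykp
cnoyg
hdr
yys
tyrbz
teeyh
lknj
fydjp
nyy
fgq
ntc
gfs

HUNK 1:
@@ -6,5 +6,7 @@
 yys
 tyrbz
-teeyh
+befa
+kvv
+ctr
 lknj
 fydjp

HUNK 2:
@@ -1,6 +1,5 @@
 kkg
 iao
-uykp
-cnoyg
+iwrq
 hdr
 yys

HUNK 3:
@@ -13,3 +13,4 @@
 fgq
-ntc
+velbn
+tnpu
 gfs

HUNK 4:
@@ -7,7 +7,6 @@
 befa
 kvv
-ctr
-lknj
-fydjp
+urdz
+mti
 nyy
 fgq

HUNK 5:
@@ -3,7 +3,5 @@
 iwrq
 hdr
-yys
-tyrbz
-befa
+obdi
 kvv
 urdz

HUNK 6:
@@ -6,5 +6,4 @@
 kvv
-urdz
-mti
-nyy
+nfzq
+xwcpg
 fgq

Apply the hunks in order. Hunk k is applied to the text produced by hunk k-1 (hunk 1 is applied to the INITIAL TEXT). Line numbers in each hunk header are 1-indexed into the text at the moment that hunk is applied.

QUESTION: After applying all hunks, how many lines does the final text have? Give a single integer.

Hunk 1: at line 6 remove [teeyh] add [befa,kvv,ctr] -> 16 lines: kkg iao uykp cnoyg hdr yys tyrbz befa kvv ctr lknj fydjp nyy fgq ntc gfs
Hunk 2: at line 1 remove [uykp,cnoyg] add [iwrq] -> 15 lines: kkg iao iwrq hdr yys tyrbz befa kvv ctr lknj fydjp nyy fgq ntc gfs
Hunk 3: at line 13 remove [ntc] add [velbn,tnpu] -> 16 lines: kkg iao iwrq hdr yys tyrbz befa kvv ctr lknj fydjp nyy fgq velbn tnpu gfs
Hunk 4: at line 7 remove [ctr,lknj,fydjp] add [urdz,mti] -> 15 lines: kkg iao iwrq hdr yys tyrbz befa kvv urdz mti nyy fgq velbn tnpu gfs
Hunk 5: at line 3 remove [yys,tyrbz,befa] add [obdi] -> 13 lines: kkg iao iwrq hdr obdi kvv urdz mti nyy fgq velbn tnpu gfs
Hunk 6: at line 6 remove [urdz,mti,nyy] add [nfzq,xwcpg] -> 12 lines: kkg iao iwrq hdr obdi kvv nfzq xwcpg fgq velbn tnpu gfs
Final line count: 12

Answer: 12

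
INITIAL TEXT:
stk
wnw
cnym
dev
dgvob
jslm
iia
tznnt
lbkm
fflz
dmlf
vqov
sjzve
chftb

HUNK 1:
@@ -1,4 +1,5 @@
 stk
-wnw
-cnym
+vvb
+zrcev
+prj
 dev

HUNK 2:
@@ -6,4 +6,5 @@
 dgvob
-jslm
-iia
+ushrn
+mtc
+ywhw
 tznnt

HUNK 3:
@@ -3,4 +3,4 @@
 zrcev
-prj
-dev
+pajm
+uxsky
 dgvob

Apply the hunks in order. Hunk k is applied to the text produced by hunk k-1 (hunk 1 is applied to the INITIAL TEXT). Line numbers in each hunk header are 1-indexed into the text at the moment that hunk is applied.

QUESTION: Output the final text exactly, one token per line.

Hunk 1: at line 1 remove [wnw,cnym] add [vvb,zrcev,prj] -> 15 lines: stk vvb zrcev prj dev dgvob jslm iia tznnt lbkm fflz dmlf vqov sjzve chftb
Hunk 2: at line 6 remove [jslm,iia] add [ushrn,mtc,ywhw] -> 16 lines: stk vvb zrcev prj dev dgvob ushrn mtc ywhw tznnt lbkm fflz dmlf vqov sjzve chftb
Hunk 3: at line 3 remove [prj,dev] add [pajm,uxsky] -> 16 lines: stk vvb zrcev pajm uxsky dgvob ushrn mtc ywhw tznnt lbkm fflz dmlf vqov sjzve chftb

Answer: stk
vvb
zrcev
pajm
uxsky
dgvob
ushrn
mtc
ywhw
tznnt
lbkm
fflz
dmlf
vqov
sjzve
chftb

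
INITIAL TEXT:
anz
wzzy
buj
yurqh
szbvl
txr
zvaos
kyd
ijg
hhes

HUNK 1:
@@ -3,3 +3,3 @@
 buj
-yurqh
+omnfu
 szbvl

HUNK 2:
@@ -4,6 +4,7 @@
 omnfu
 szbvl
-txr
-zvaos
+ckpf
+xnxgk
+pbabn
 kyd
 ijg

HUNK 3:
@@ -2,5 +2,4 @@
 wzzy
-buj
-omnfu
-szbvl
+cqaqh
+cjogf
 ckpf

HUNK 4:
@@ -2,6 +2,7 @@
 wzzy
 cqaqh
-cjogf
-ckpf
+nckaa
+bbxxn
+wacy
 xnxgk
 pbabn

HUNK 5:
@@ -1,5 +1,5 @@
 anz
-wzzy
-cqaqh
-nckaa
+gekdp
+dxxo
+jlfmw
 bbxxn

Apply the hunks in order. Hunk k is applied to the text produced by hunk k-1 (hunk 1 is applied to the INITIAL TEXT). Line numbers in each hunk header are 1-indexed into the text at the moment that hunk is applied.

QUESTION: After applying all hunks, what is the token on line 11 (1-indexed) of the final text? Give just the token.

Answer: hhes

Derivation:
Hunk 1: at line 3 remove [yurqh] add [omnfu] -> 10 lines: anz wzzy buj omnfu szbvl txr zvaos kyd ijg hhes
Hunk 2: at line 4 remove [txr,zvaos] add [ckpf,xnxgk,pbabn] -> 11 lines: anz wzzy buj omnfu szbvl ckpf xnxgk pbabn kyd ijg hhes
Hunk 3: at line 2 remove [buj,omnfu,szbvl] add [cqaqh,cjogf] -> 10 lines: anz wzzy cqaqh cjogf ckpf xnxgk pbabn kyd ijg hhes
Hunk 4: at line 2 remove [cjogf,ckpf] add [nckaa,bbxxn,wacy] -> 11 lines: anz wzzy cqaqh nckaa bbxxn wacy xnxgk pbabn kyd ijg hhes
Hunk 5: at line 1 remove [wzzy,cqaqh,nckaa] add [gekdp,dxxo,jlfmw] -> 11 lines: anz gekdp dxxo jlfmw bbxxn wacy xnxgk pbabn kyd ijg hhes
Final line 11: hhes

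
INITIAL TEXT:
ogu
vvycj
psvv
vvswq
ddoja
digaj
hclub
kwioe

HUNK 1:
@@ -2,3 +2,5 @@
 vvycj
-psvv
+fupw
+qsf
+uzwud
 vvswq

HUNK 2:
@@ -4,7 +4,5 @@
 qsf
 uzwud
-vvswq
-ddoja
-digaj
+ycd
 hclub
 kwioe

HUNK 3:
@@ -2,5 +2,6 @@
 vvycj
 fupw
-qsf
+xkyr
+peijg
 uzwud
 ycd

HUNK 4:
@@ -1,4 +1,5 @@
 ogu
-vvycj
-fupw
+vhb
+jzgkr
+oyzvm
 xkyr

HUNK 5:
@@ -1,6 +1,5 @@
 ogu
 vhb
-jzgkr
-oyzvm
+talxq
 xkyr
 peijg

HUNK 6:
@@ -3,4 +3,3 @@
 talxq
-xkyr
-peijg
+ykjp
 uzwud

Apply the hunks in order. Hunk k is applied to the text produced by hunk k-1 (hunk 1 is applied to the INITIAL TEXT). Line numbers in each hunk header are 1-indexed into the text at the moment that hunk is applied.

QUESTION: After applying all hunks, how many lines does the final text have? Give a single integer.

Answer: 8

Derivation:
Hunk 1: at line 2 remove [psvv] add [fupw,qsf,uzwud] -> 10 lines: ogu vvycj fupw qsf uzwud vvswq ddoja digaj hclub kwioe
Hunk 2: at line 4 remove [vvswq,ddoja,digaj] add [ycd] -> 8 lines: ogu vvycj fupw qsf uzwud ycd hclub kwioe
Hunk 3: at line 2 remove [qsf] add [xkyr,peijg] -> 9 lines: ogu vvycj fupw xkyr peijg uzwud ycd hclub kwioe
Hunk 4: at line 1 remove [vvycj,fupw] add [vhb,jzgkr,oyzvm] -> 10 lines: ogu vhb jzgkr oyzvm xkyr peijg uzwud ycd hclub kwioe
Hunk 5: at line 1 remove [jzgkr,oyzvm] add [talxq] -> 9 lines: ogu vhb talxq xkyr peijg uzwud ycd hclub kwioe
Hunk 6: at line 3 remove [xkyr,peijg] add [ykjp] -> 8 lines: ogu vhb talxq ykjp uzwud ycd hclub kwioe
Final line count: 8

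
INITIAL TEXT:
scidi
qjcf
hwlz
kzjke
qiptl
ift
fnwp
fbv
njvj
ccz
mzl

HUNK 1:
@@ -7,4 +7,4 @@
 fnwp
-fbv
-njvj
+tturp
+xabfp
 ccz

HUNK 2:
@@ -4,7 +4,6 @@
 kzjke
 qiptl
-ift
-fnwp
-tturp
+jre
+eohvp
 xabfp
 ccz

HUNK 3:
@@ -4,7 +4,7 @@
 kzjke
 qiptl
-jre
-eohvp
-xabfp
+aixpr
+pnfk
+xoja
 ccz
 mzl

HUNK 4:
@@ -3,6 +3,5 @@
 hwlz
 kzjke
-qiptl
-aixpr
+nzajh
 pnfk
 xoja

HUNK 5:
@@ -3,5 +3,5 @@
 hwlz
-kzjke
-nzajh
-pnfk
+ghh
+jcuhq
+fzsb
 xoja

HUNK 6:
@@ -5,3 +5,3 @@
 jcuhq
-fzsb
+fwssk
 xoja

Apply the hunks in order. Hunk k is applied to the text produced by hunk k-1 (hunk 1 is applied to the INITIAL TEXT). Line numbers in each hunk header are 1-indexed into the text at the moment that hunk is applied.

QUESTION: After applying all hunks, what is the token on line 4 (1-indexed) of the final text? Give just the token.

Hunk 1: at line 7 remove [fbv,njvj] add [tturp,xabfp] -> 11 lines: scidi qjcf hwlz kzjke qiptl ift fnwp tturp xabfp ccz mzl
Hunk 2: at line 4 remove [ift,fnwp,tturp] add [jre,eohvp] -> 10 lines: scidi qjcf hwlz kzjke qiptl jre eohvp xabfp ccz mzl
Hunk 3: at line 4 remove [jre,eohvp,xabfp] add [aixpr,pnfk,xoja] -> 10 lines: scidi qjcf hwlz kzjke qiptl aixpr pnfk xoja ccz mzl
Hunk 4: at line 3 remove [qiptl,aixpr] add [nzajh] -> 9 lines: scidi qjcf hwlz kzjke nzajh pnfk xoja ccz mzl
Hunk 5: at line 3 remove [kzjke,nzajh,pnfk] add [ghh,jcuhq,fzsb] -> 9 lines: scidi qjcf hwlz ghh jcuhq fzsb xoja ccz mzl
Hunk 6: at line 5 remove [fzsb] add [fwssk] -> 9 lines: scidi qjcf hwlz ghh jcuhq fwssk xoja ccz mzl
Final line 4: ghh

Answer: ghh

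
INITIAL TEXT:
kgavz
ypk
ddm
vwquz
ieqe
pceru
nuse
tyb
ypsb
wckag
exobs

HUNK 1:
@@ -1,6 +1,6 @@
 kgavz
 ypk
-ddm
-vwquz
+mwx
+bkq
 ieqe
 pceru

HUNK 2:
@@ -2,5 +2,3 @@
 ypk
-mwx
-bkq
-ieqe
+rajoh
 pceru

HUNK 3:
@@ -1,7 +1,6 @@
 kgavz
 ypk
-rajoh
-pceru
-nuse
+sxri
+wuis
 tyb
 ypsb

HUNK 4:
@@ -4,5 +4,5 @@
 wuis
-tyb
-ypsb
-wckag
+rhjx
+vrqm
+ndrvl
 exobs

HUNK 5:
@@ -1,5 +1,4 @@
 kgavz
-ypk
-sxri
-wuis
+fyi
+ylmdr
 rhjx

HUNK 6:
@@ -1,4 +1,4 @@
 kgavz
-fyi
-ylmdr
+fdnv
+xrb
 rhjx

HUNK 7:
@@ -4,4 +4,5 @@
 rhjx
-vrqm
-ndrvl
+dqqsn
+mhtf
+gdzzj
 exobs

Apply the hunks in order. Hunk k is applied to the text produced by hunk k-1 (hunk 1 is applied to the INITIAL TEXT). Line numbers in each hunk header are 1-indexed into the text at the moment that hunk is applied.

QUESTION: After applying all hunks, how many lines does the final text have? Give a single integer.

Hunk 1: at line 1 remove [ddm,vwquz] add [mwx,bkq] -> 11 lines: kgavz ypk mwx bkq ieqe pceru nuse tyb ypsb wckag exobs
Hunk 2: at line 2 remove [mwx,bkq,ieqe] add [rajoh] -> 9 lines: kgavz ypk rajoh pceru nuse tyb ypsb wckag exobs
Hunk 3: at line 1 remove [rajoh,pceru,nuse] add [sxri,wuis] -> 8 lines: kgavz ypk sxri wuis tyb ypsb wckag exobs
Hunk 4: at line 4 remove [tyb,ypsb,wckag] add [rhjx,vrqm,ndrvl] -> 8 lines: kgavz ypk sxri wuis rhjx vrqm ndrvl exobs
Hunk 5: at line 1 remove [ypk,sxri,wuis] add [fyi,ylmdr] -> 7 lines: kgavz fyi ylmdr rhjx vrqm ndrvl exobs
Hunk 6: at line 1 remove [fyi,ylmdr] add [fdnv,xrb] -> 7 lines: kgavz fdnv xrb rhjx vrqm ndrvl exobs
Hunk 7: at line 4 remove [vrqm,ndrvl] add [dqqsn,mhtf,gdzzj] -> 8 lines: kgavz fdnv xrb rhjx dqqsn mhtf gdzzj exobs
Final line count: 8

Answer: 8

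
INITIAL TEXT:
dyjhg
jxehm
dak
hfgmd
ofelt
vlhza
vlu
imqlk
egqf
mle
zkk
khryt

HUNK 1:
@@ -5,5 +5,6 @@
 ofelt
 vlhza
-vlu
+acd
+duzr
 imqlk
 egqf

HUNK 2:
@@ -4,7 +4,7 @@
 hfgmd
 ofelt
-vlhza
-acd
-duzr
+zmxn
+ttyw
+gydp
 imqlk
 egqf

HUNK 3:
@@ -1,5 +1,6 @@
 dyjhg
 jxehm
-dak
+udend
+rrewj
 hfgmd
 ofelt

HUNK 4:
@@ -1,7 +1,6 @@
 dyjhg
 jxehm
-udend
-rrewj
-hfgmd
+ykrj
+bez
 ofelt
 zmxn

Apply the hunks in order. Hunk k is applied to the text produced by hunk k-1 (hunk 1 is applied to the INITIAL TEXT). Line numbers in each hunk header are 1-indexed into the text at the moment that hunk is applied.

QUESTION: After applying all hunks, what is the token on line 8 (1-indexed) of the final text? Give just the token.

Answer: gydp

Derivation:
Hunk 1: at line 5 remove [vlu] add [acd,duzr] -> 13 lines: dyjhg jxehm dak hfgmd ofelt vlhza acd duzr imqlk egqf mle zkk khryt
Hunk 2: at line 4 remove [vlhza,acd,duzr] add [zmxn,ttyw,gydp] -> 13 lines: dyjhg jxehm dak hfgmd ofelt zmxn ttyw gydp imqlk egqf mle zkk khryt
Hunk 3: at line 1 remove [dak] add [udend,rrewj] -> 14 lines: dyjhg jxehm udend rrewj hfgmd ofelt zmxn ttyw gydp imqlk egqf mle zkk khryt
Hunk 4: at line 1 remove [udend,rrewj,hfgmd] add [ykrj,bez] -> 13 lines: dyjhg jxehm ykrj bez ofelt zmxn ttyw gydp imqlk egqf mle zkk khryt
Final line 8: gydp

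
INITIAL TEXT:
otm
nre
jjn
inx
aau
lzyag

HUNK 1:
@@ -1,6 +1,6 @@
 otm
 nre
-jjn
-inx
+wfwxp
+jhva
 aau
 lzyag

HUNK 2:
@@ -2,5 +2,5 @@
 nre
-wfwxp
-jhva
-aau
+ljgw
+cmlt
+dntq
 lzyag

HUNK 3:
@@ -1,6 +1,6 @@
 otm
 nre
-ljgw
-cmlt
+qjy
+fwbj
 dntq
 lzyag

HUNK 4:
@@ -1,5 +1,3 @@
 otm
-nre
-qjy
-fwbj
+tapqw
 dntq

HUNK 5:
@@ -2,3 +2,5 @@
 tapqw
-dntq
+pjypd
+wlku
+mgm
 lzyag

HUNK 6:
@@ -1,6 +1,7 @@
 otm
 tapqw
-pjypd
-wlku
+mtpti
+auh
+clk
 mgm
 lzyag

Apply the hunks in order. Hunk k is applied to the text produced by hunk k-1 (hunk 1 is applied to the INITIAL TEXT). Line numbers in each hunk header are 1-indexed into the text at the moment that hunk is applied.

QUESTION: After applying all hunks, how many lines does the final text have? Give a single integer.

Answer: 7

Derivation:
Hunk 1: at line 1 remove [jjn,inx] add [wfwxp,jhva] -> 6 lines: otm nre wfwxp jhva aau lzyag
Hunk 2: at line 2 remove [wfwxp,jhva,aau] add [ljgw,cmlt,dntq] -> 6 lines: otm nre ljgw cmlt dntq lzyag
Hunk 3: at line 1 remove [ljgw,cmlt] add [qjy,fwbj] -> 6 lines: otm nre qjy fwbj dntq lzyag
Hunk 4: at line 1 remove [nre,qjy,fwbj] add [tapqw] -> 4 lines: otm tapqw dntq lzyag
Hunk 5: at line 2 remove [dntq] add [pjypd,wlku,mgm] -> 6 lines: otm tapqw pjypd wlku mgm lzyag
Hunk 6: at line 1 remove [pjypd,wlku] add [mtpti,auh,clk] -> 7 lines: otm tapqw mtpti auh clk mgm lzyag
Final line count: 7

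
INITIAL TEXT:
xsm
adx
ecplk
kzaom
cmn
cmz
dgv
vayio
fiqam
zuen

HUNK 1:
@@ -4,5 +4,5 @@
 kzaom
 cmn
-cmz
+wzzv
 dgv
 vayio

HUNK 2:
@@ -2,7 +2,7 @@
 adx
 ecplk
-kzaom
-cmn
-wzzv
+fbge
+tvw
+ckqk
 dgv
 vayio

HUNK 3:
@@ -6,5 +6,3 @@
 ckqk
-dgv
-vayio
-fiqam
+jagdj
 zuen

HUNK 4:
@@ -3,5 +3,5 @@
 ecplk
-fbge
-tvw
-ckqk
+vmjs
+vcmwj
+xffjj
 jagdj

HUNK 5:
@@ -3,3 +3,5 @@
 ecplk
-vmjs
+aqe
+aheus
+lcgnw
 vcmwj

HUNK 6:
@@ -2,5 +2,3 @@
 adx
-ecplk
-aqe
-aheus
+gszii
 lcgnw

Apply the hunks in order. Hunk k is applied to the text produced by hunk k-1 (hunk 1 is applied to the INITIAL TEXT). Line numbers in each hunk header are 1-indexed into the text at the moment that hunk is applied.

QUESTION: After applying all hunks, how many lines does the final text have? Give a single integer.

Hunk 1: at line 4 remove [cmz] add [wzzv] -> 10 lines: xsm adx ecplk kzaom cmn wzzv dgv vayio fiqam zuen
Hunk 2: at line 2 remove [kzaom,cmn,wzzv] add [fbge,tvw,ckqk] -> 10 lines: xsm adx ecplk fbge tvw ckqk dgv vayio fiqam zuen
Hunk 3: at line 6 remove [dgv,vayio,fiqam] add [jagdj] -> 8 lines: xsm adx ecplk fbge tvw ckqk jagdj zuen
Hunk 4: at line 3 remove [fbge,tvw,ckqk] add [vmjs,vcmwj,xffjj] -> 8 lines: xsm adx ecplk vmjs vcmwj xffjj jagdj zuen
Hunk 5: at line 3 remove [vmjs] add [aqe,aheus,lcgnw] -> 10 lines: xsm adx ecplk aqe aheus lcgnw vcmwj xffjj jagdj zuen
Hunk 6: at line 2 remove [ecplk,aqe,aheus] add [gszii] -> 8 lines: xsm adx gszii lcgnw vcmwj xffjj jagdj zuen
Final line count: 8

Answer: 8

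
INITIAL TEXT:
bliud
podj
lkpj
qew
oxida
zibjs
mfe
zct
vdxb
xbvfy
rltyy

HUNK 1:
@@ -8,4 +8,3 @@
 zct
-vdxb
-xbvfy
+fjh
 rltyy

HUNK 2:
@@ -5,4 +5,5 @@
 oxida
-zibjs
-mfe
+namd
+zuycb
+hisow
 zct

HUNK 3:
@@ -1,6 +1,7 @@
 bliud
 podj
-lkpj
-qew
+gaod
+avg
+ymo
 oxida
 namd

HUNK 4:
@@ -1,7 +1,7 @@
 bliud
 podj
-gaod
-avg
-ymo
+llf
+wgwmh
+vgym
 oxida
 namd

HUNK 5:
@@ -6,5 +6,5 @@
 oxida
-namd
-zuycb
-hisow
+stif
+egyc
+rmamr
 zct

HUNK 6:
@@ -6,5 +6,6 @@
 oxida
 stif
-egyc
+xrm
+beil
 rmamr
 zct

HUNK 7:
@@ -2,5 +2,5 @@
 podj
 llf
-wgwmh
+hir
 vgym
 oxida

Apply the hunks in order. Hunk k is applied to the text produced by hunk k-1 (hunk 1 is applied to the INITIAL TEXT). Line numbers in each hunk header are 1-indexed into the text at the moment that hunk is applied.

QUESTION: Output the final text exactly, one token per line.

Hunk 1: at line 8 remove [vdxb,xbvfy] add [fjh] -> 10 lines: bliud podj lkpj qew oxida zibjs mfe zct fjh rltyy
Hunk 2: at line 5 remove [zibjs,mfe] add [namd,zuycb,hisow] -> 11 lines: bliud podj lkpj qew oxida namd zuycb hisow zct fjh rltyy
Hunk 3: at line 1 remove [lkpj,qew] add [gaod,avg,ymo] -> 12 lines: bliud podj gaod avg ymo oxida namd zuycb hisow zct fjh rltyy
Hunk 4: at line 1 remove [gaod,avg,ymo] add [llf,wgwmh,vgym] -> 12 lines: bliud podj llf wgwmh vgym oxida namd zuycb hisow zct fjh rltyy
Hunk 5: at line 6 remove [namd,zuycb,hisow] add [stif,egyc,rmamr] -> 12 lines: bliud podj llf wgwmh vgym oxida stif egyc rmamr zct fjh rltyy
Hunk 6: at line 6 remove [egyc] add [xrm,beil] -> 13 lines: bliud podj llf wgwmh vgym oxida stif xrm beil rmamr zct fjh rltyy
Hunk 7: at line 2 remove [wgwmh] add [hir] -> 13 lines: bliud podj llf hir vgym oxida stif xrm beil rmamr zct fjh rltyy

Answer: bliud
podj
llf
hir
vgym
oxida
stif
xrm
beil
rmamr
zct
fjh
rltyy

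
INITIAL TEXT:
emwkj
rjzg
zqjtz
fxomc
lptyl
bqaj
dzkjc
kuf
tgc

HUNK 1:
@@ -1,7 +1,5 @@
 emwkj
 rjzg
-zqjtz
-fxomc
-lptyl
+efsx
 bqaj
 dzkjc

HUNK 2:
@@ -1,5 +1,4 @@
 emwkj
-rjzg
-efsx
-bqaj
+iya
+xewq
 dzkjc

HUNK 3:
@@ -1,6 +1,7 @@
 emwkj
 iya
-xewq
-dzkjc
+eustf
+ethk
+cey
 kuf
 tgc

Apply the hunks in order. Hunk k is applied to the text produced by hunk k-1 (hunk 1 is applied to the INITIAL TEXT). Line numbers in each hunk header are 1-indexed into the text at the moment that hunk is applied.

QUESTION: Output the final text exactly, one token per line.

Hunk 1: at line 1 remove [zqjtz,fxomc,lptyl] add [efsx] -> 7 lines: emwkj rjzg efsx bqaj dzkjc kuf tgc
Hunk 2: at line 1 remove [rjzg,efsx,bqaj] add [iya,xewq] -> 6 lines: emwkj iya xewq dzkjc kuf tgc
Hunk 3: at line 1 remove [xewq,dzkjc] add [eustf,ethk,cey] -> 7 lines: emwkj iya eustf ethk cey kuf tgc

Answer: emwkj
iya
eustf
ethk
cey
kuf
tgc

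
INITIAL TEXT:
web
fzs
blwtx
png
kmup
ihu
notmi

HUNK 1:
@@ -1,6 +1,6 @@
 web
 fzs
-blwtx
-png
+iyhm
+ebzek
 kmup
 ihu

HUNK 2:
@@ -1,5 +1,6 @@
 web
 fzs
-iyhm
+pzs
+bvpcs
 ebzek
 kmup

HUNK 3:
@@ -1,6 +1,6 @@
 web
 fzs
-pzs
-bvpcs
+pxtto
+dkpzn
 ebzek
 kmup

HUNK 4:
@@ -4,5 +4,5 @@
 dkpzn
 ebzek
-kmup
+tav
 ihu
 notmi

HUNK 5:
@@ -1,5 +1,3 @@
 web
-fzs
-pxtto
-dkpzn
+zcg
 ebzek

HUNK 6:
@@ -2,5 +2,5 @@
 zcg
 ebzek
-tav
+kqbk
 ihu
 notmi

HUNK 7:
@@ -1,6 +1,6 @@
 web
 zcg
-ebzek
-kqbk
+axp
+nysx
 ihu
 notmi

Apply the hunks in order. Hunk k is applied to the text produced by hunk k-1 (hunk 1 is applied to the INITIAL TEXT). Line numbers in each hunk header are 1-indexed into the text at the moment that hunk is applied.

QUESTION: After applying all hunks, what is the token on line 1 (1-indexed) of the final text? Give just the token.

Answer: web

Derivation:
Hunk 1: at line 1 remove [blwtx,png] add [iyhm,ebzek] -> 7 lines: web fzs iyhm ebzek kmup ihu notmi
Hunk 2: at line 1 remove [iyhm] add [pzs,bvpcs] -> 8 lines: web fzs pzs bvpcs ebzek kmup ihu notmi
Hunk 3: at line 1 remove [pzs,bvpcs] add [pxtto,dkpzn] -> 8 lines: web fzs pxtto dkpzn ebzek kmup ihu notmi
Hunk 4: at line 4 remove [kmup] add [tav] -> 8 lines: web fzs pxtto dkpzn ebzek tav ihu notmi
Hunk 5: at line 1 remove [fzs,pxtto,dkpzn] add [zcg] -> 6 lines: web zcg ebzek tav ihu notmi
Hunk 6: at line 2 remove [tav] add [kqbk] -> 6 lines: web zcg ebzek kqbk ihu notmi
Hunk 7: at line 1 remove [ebzek,kqbk] add [axp,nysx] -> 6 lines: web zcg axp nysx ihu notmi
Final line 1: web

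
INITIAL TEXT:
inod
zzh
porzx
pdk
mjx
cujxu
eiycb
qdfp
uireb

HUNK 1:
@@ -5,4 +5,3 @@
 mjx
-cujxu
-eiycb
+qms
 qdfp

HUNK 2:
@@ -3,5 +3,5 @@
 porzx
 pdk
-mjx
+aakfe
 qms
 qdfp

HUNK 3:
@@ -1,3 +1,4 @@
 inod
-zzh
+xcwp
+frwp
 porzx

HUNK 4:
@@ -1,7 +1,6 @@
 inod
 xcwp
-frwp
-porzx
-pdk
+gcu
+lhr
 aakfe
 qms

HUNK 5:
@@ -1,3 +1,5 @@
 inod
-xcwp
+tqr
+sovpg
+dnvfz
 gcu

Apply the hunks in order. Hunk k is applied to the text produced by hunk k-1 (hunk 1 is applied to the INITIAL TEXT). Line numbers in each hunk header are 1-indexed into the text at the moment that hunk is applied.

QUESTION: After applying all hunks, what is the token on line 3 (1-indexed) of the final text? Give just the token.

Answer: sovpg

Derivation:
Hunk 1: at line 5 remove [cujxu,eiycb] add [qms] -> 8 lines: inod zzh porzx pdk mjx qms qdfp uireb
Hunk 2: at line 3 remove [mjx] add [aakfe] -> 8 lines: inod zzh porzx pdk aakfe qms qdfp uireb
Hunk 3: at line 1 remove [zzh] add [xcwp,frwp] -> 9 lines: inod xcwp frwp porzx pdk aakfe qms qdfp uireb
Hunk 4: at line 1 remove [frwp,porzx,pdk] add [gcu,lhr] -> 8 lines: inod xcwp gcu lhr aakfe qms qdfp uireb
Hunk 5: at line 1 remove [xcwp] add [tqr,sovpg,dnvfz] -> 10 lines: inod tqr sovpg dnvfz gcu lhr aakfe qms qdfp uireb
Final line 3: sovpg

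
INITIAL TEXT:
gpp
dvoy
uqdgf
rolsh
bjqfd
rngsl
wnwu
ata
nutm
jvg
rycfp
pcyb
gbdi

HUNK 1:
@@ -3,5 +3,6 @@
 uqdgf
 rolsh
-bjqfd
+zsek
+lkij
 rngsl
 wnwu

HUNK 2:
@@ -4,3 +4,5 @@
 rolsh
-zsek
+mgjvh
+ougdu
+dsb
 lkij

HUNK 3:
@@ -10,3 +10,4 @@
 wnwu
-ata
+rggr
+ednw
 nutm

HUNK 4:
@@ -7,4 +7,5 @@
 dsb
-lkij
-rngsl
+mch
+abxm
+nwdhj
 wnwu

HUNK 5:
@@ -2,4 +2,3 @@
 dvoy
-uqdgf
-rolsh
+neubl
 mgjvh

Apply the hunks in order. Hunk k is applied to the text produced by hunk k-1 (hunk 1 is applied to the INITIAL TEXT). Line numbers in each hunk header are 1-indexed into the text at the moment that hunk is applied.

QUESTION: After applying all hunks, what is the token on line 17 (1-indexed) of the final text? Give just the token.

Answer: gbdi

Derivation:
Hunk 1: at line 3 remove [bjqfd] add [zsek,lkij] -> 14 lines: gpp dvoy uqdgf rolsh zsek lkij rngsl wnwu ata nutm jvg rycfp pcyb gbdi
Hunk 2: at line 4 remove [zsek] add [mgjvh,ougdu,dsb] -> 16 lines: gpp dvoy uqdgf rolsh mgjvh ougdu dsb lkij rngsl wnwu ata nutm jvg rycfp pcyb gbdi
Hunk 3: at line 10 remove [ata] add [rggr,ednw] -> 17 lines: gpp dvoy uqdgf rolsh mgjvh ougdu dsb lkij rngsl wnwu rggr ednw nutm jvg rycfp pcyb gbdi
Hunk 4: at line 7 remove [lkij,rngsl] add [mch,abxm,nwdhj] -> 18 lines: gpp dvoy uqdgf rolsh mgjvh ougdu dsb mch abxm nwdhj wnwu rggr ednw nutm jvg rycfp pcyb gbdi
Hunk 5: at line 2 remove [uqdgf,rolsh] add [neubl] -> 17 lines: gpp dvoy neubl mgjvh ougdu dsb mch abxm nwdhj wnwu rggr ednw nutm jvg rycfp pcyb gbdi
Final line 17: gbdi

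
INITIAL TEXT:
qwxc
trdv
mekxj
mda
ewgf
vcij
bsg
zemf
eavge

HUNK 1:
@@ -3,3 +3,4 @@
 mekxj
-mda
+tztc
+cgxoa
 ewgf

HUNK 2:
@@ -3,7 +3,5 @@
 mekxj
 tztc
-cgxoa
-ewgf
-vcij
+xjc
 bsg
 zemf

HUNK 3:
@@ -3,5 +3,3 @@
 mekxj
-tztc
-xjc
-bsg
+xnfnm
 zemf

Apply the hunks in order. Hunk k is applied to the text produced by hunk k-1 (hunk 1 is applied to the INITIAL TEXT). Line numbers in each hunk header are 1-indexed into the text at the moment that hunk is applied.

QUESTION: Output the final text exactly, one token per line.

Hunk 1: at line 3 remove [mda] add [tztc,cgxoa] -> 10 lines: qwxc trdv mekxj tztc cgxoa ewgf vcij bsg zemf eavge
Hunk 2: at line 3 remove [cgxoa,ewgf,vcij] add [xjc] -> 8 lines: qwxc trdv mekxj tztc xjc bsg zemf eavge
Hunk 3: at line 3 remove [tztc,xjc,bsg] add [xnfnm] -> 6 lines: qwxc trdv mekxj xnfnm zemf eavge

Answer: qwxc
trdv
mekxj
xnfnm
zemf
eavge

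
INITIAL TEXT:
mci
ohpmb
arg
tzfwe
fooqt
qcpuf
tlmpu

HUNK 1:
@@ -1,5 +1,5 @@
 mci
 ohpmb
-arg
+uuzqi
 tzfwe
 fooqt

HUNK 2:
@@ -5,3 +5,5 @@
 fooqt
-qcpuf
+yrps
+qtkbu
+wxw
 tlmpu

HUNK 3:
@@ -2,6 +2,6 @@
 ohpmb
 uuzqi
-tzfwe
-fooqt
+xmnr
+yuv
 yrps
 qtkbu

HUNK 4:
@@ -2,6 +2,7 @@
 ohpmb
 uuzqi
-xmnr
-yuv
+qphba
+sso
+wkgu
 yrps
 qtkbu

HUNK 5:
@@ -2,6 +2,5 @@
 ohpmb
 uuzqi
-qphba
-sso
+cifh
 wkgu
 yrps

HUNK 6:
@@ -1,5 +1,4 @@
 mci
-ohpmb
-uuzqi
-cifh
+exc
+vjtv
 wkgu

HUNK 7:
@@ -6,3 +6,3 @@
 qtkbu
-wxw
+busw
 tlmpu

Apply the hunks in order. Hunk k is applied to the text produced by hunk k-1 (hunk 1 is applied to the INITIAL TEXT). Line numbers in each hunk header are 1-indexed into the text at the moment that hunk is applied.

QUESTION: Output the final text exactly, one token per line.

Answer: mci
exc
vjtv
wkgu
yrps
qtkbu
busw
tlmpu

Derivation:
Hunk 1: at line 1 remove [arg] add [uuzqi] -> 7 lines: mci ohpmb uuzqi tzfwe fooqt qcpuf tlmpu
Hunk 2: at line 5 remove [qcpuf] add [yrps,qtkbu,wxw] -> 9 lines: mci ohpmb uuzqi tzfwe fooqt yrps qtkbu wxw tlmpu
Hunk 3: at line 2 remove [tzfwe,fooqt] add [xmnr,yuv] -> 9 lines: mci ohpmb uuzqi xmnr yuv yrps qtkbu wxw tlmpu
Hunk 4: at line 2 remove [xmnr,yuv] add [qphba,sso,wkgu] -> 10 lines: mci ohpmb uuzqi qphba sso wkgu yrps qtkbu wxw tlmpu
Hunk 5: at line 2 remove [qphba,sso] add [cifh] -> 9 lines: mci ohpmb uuzqi cifh wkgu yrps qtkbu wxw tlmpu
Hunk 6: at line 1 remove [ohpmb,uuzqi,cifh] add [exc,vjtv] -> 8 lines: mci exc vjtv wkgu yrps qtkbu wxw tlmpu
Hunk 7: at line 6 remove [wxw] add [busw] -> 8 lines: mci exc vjtv wkgu yrps qtkbu busw tlmpu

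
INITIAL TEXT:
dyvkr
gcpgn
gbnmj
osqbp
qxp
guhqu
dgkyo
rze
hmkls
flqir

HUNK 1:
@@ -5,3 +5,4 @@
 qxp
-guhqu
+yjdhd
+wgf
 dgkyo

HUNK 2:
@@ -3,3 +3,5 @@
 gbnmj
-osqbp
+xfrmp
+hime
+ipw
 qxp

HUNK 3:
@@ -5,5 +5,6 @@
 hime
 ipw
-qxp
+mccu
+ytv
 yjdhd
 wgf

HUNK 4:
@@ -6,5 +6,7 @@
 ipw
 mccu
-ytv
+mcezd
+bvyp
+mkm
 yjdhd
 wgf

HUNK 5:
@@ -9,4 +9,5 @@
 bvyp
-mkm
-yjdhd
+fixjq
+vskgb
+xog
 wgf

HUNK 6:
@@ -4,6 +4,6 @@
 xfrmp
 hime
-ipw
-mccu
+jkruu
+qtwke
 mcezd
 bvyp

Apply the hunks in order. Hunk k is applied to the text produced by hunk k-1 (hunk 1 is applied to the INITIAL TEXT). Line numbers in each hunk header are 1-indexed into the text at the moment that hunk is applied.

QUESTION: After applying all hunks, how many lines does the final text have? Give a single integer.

Hunk 1: at line 5 remove [guhqu] add [yjdhd,wgf] -> 11 lines: dyvkr gcpgn gbnmj osqbp qxp yjdhd wgf dgkyo rze hmkls flqir
Hunk 2: at line 3 remove [osqbp] add [xfrmp,hime,ipw] -> 13 lines: dyvkr gcpgn gbnmj xfrmp hime ipw qxp yjdhd wgf dgkyo rze hmkls flqir
Hunk 3: at line 5 remove [qxp] add [mccu,ytv] -> 14 lines: dyvkr gcpgn gbnmj xfrmp hime ipw mccu ytv yjdhd wgf dgkyo rze hmkls flqir
Hunk 4: at line 6 remove [ytv] add [mcezd,bvyp,mkm] -> 16 lines: dyvkr gcpgn gbnmj xfrmp hime ipw mccu mcezd bvyp mkm yjdhd wgf dgkyo rze hmkls flqir
Hunk 5: at line 9 remove [mkm,yjdhd] add [fixjq,vskgb,xog] -> 17 lines: dyvkr gcpgn gbnmj xfrmp hime ipw mccu mcezd bvyp fixjq vskgb xog wgf dgkyo rze hmkls flqir
Hunk 6: at line 4 remove [ipw,mccu] add [jkruu,qtwke] -> 17 lines: dyvkr gcpgn gbnmj xfrmp hime jkruu qtwke mcezd bvyp fixjq vskgb xog wgf dgkyo rze hmkls flqir
Final line count: 17

Answer: 17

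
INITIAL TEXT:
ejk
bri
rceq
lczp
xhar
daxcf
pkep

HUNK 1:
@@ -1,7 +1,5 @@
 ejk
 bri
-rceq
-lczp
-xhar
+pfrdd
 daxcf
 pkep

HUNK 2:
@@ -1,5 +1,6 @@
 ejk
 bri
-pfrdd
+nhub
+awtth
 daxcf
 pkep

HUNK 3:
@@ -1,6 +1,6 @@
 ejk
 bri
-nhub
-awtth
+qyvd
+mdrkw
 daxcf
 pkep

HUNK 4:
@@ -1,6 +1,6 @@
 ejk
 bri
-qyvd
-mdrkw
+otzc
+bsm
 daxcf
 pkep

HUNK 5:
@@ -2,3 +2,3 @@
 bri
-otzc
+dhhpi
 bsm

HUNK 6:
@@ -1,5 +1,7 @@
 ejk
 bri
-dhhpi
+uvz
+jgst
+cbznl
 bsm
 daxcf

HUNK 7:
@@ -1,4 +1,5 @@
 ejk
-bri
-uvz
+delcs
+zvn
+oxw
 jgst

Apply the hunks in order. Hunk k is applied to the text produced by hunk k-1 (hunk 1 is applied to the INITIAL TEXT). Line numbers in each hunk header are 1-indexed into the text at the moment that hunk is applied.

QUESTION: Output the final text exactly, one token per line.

Answer: ejk
delcs
zvn
oxw
jgst
cbznl
bsm
daxcf
pkep

Derivation:
Hunk 1: at line 1 remove [rceq,lczp,xhar] add [pfrdd] -> 5 lines: ejk bri pfrdd daxcf pkep
Hunk 2: at line 1 remove [pfrdd] add [nhub,awtth] -> 6 lines: ejk bri nhub awtth daxcf pkep
Hunk 3: at line 1 remove [nhub,awtth] add [qyvd,mdrkw] -> 6 lines: ejk bri qyvd mdrkw daxcf pkep
Hunk 4: at line 1 remove [qyvd,mdrkw] add [otzc,bsm] -> 6 lines: ejk bri otzc bsm daxcf pkep
Hunk 5: at line 2 remove [otzc] add [dhhpi] -> 6 lines: ejk bri dhhpi bsm daxcf pkep
Hunk 6: at line 1 remove [dhhpi] add [uvz,jgst,cbznl] -> 8 lines: ejk bri uvz jgst cbznl bsm daxcf pkep
Hunk 7: at line 1 remove [bri,uvz] add [delcs,zvn,oxw] -> 9 lines: ejk delcs zvn oxw jgst cbznl bsm daxcf pkep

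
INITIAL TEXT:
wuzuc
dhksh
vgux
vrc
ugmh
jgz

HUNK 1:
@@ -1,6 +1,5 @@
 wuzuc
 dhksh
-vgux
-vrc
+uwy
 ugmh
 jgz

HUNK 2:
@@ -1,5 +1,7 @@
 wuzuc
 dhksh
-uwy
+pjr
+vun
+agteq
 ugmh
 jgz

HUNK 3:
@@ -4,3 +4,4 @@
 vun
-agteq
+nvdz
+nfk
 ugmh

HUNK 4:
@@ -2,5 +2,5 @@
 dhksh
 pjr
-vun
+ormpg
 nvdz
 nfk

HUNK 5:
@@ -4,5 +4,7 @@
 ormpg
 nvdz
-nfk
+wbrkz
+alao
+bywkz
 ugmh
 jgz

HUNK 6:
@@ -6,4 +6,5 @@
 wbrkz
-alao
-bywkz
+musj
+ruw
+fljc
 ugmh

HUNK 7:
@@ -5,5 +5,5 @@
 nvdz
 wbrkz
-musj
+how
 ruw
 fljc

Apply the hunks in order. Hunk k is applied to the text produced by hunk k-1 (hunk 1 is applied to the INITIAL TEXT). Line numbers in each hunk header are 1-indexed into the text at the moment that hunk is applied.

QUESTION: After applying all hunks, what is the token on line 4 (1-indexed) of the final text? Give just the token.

Hunk 1: at line 1 remove [vgux,vrc] add [uwy] -> 5 lines: wuzuc dhksh uwy ugmh jgz
Hunk 2: at line 1 remove [uwy] add [pjr,vun,agteq] -> 7 lines: wuzuc dhksh pjr vun agteq ugmh jgz
Hunk 3: at line 4 remove [agteq] add [nvdz,nfk] -> 8 lines: wuzuc dhksh pjr vun nvdz nfk ugmh jgz
Hunk 4: at line 2 remove [vun] add [ormpg] -> 8 lines: wuzuc dhksh pjr ormpg nvdz nfk ugmh jgz
Hunk 5: at line 4 remove [nfk] add [wbrkz,alao,bywkz] -> 10 lines: wuzuc dhksh pjr ormpg nvdz wbrkz alao bywkz ugmh jgz
Hunk 6: at line 6 remove [alao,bywkz] add [musj,ruw,fljc] -> 11 lines: wuzuc dhksh pjr ormpg nvdz wbrkz musj ruw fljc ugmh jgz
Hunk 7: at line 5 remove [musj] add [how] -> 11 lines: wuzuc dhksh pjr ormpg nvdz wbrkz how ruw fljc ugmh jgz
Final line 4: ormpg

Answer: ormpg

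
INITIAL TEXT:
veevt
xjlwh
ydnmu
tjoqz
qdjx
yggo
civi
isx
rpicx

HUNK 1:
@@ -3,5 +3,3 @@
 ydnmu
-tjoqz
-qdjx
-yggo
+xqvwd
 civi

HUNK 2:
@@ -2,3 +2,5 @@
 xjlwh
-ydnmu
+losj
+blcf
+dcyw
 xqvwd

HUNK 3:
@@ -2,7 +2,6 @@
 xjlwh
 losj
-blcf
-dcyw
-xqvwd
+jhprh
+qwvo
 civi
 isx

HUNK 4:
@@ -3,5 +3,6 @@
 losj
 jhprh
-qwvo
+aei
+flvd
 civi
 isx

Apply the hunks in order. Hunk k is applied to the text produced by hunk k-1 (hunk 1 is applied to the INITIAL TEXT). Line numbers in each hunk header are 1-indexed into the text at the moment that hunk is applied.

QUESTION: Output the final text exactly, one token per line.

Answer: veevt
xjlwh
losj
jhprh
aei
flvd
civi
isx
rpicx

Derivation:
Hunk 1: at line 3 remove [tjoqz,qdjx,yggo] add [xqvwd] -> 7 lines: veevt xjlwh ydnmu xqvwd civi isx rpicx
Hunk 2: at line 2 remove [ydnmu] add [losj,blcf,dcyw] -> 9 lines: veevt xjlwh losj blcf dcyw xqvwd civi isx rpicx
Hunk 3: at line 2 remove [blcf,dcyw,xqvwd] add [jhprh,qwvo] -> 8 lines: veevt xjlwh losj jhprh qwvo civi isx rpicx
Hunk 4: at line 3 remove [qwvo] add [aei,flvd] -> 9 lines: veevt xjlwh losj jhprh aei flvd civi isx rpicx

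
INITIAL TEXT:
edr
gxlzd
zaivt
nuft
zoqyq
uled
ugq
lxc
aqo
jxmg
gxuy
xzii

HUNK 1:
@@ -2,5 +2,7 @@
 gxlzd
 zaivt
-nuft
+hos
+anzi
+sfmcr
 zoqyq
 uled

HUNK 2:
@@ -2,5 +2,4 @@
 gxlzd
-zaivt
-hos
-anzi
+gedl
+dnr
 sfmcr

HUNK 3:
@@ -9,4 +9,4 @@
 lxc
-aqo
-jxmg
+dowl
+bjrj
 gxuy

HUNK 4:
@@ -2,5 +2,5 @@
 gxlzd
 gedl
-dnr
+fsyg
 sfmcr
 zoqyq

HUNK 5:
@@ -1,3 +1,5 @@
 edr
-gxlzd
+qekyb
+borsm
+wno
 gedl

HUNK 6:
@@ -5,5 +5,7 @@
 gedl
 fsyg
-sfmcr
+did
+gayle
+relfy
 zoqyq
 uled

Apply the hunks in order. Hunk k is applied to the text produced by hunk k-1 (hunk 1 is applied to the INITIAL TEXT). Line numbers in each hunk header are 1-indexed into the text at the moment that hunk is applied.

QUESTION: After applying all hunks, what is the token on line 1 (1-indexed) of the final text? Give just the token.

Hunk 1: at line 2 remove [nuft] add [hos,anzi,sfmcr] -> 14 lines: edr gxlzd zaivt hos anzi sfmcr zoqyq uled ugq lxc aqo jxmg gxuy xzii
Hunk 2: at line 2 remove [zaivt,hos,anzi] add [gedl,dnr] -> 13 lines: edr gxlzd gedl dnr sfmcr zoqyq uled ugq lxc aqo jxmg gxuy xzii
Hunk 3: at line 9 remove [aqo,jxmg] add [dowl,bjrj] -> 13 lines: edr gxlzd gedl dnr sfmcr zoqyq uled ugq lxc dowl bjrj gxuy xzii
Hunk 4: at line 2 remove [dnr] add [fsyg] -> 13 lines: edr gxlzd gedl fsyg sfmcr zoqyq uled ugq lxc dowl bjrj gxuy xzii
Hunk 5: at line 1 remove [gxlzd] add [qekyb,borsm,wno] -> 15 lines: edr qekyb borsm wno gedl fsyg sfmcr zoqyq uled ugq lxc dowl bjrj gxuy xzii
Hunk 6: at line 5 remove [sfmcr] add [did,gayle,relfy] -> 17 lines: edr qekyb borsm wno gedl fsyg did gayle relfy zoqyq uled ugq lxc dowl bjrj gxuy xzii
Final line 1: edr

Answer: edr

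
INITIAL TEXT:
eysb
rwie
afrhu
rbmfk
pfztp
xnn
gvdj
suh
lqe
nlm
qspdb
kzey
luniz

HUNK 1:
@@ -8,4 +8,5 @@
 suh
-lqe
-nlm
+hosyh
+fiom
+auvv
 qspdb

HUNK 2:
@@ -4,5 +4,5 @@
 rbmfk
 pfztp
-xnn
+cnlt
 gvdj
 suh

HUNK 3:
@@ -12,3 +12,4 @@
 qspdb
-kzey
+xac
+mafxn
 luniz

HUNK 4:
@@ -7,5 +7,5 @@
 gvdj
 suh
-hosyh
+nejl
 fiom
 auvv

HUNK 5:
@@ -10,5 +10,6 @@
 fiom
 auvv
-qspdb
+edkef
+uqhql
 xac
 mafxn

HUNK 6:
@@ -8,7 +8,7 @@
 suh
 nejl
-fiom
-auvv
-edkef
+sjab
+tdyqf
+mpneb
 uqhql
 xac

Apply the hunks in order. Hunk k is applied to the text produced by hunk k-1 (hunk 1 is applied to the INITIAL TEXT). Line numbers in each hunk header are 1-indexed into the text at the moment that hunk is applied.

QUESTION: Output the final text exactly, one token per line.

Answer: eysb
rwie
afrhu
rbmfk
pfztp
cnlt
gvdj
suh
nejl
sjab
tdyqf
mpneb
uqhql
xac
mafxn
luniz

Derivation:
Hunk 1: at line 8 remove [lqe,nlm] add [hosyh,fiom,auvv] -> 14 lines: eysb rwie afrhu rbmfk pfztp xnn gvdj suh hosyh fiom auvv qspdb kzey luniz
Hunk 2: at line 4 remove [xnn] add [cnlt] -> 14 lines: eysb rwie afrhu rbmfk pfztp cnlt gvdj suh hosyh fiom auvv qspdb kzey luniz
Hunk 3: at line 12 remove [kzey] add [xac,mafxn] -> 15 lines: eysb rwie afrhu rbmfk pfztp cnlt gvdj suh hosyh fiom auvv qspdb xac mafxn luniz
Hunk 4: at line 7 remove [hosyh] add [nejl] -> 15 lines: eysb rwie afrhu rbmfk pfztp cnlt gvdj suh nejl fiom auvv qspdb xac mafxn luniz
Hunk 5: at line 10 remove [qspdb] add [edkef,uqhql] -> 16 lines: eysb rwie afrhu rbmfk pfztp cnlt gvdj suh nejl fiom auvv edkef uqhql xac mafxn luniz
Hunk 6: at line 8 remove [fiom,auvv,edkef] add [sjab,tdyqf,mpneb] -> 16 lines: eysb rwie afrhu rbmfk pfztp cnlt gvdj suh nejl sjab tdyqf mpneb uqhql xac mafxn luniz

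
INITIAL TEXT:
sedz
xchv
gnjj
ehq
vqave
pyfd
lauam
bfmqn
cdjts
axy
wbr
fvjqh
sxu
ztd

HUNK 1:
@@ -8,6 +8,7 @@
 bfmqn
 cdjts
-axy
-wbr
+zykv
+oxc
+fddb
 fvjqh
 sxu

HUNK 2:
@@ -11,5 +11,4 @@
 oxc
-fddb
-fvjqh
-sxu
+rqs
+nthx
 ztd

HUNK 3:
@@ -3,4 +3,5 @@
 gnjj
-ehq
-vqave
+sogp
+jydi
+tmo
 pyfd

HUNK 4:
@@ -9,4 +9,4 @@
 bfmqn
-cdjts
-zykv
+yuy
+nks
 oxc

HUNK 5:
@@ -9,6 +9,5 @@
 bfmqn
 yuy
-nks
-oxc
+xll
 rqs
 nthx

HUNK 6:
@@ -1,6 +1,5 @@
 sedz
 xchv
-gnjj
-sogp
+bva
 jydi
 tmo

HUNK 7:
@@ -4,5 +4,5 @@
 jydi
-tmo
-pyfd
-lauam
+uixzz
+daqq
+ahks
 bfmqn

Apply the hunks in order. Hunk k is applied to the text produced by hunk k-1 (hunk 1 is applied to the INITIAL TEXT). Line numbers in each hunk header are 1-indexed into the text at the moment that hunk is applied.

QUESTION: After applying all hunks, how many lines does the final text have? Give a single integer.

Answer: 13

Derivation:
Hunk 1: at line 8 remove [axy,wbr] add [zykv,oxc,fddb] -> 15 lines: sedz xchv gnjj ehq vqave pyfd lauam bfmqn cdjts zykv oxc fddb fvjqh sxu ztd
Hunk 2: at line 11 remove [fddb,fvjqh,sxu] add [rqs,nthx] -> 14 lines: sedz xchv gnjj ehq vqave pyfd lauam bfmqn cdjts zykv oxc rqs nthx ztd
Hunk 3: at line 3 remove [ehq,vqave] add [sogp,jydi,tmo] -> 15 lines: sedz xchv gnjj sogp jydi tmo pyfd lauam bfmqn cdjts zykv oxc rqs nthx ztd
Hunk 4: at line 9 remove [cdjts,zykv] add [yuy,nks] -> 15 lines: sedz xchv gnjj sogp jydi tmo pyfd lauam bfmqn yuy nks oxc rqs nthx ztd
Hunk 5: at line 9 remove [nks,oxc] add [xll] -> 14 lines: sedz xchv gnjj sogp jydi tmo pyfd lauam bfmqn yuy xll rqs nthx ztd
Hunk 6: at line 1 remove [gnjj,sogp] add [bva] -> 13 lines: sedz xchv bva jydi tmo pyfd lauam bfmqn yuy xll rqs nthx ztd
Hunk 7: at line 4 remove [tmo,pyfd,lauam] add [uixzz,daqq,ahks] -> 13 lines: sedz xchv bva jydi uixzz daqq ahks bfmqn yuy xll rqs nthx ztd
Final line count: 13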